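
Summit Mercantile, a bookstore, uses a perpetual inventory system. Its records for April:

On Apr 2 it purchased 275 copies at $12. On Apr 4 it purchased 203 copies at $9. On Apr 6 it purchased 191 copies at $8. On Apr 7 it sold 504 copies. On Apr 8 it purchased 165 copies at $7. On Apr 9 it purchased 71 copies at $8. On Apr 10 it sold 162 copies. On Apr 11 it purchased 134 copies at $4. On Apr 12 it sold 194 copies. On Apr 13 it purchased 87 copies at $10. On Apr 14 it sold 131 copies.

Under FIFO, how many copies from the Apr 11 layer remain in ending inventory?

Apr 7, 504 sold [FIFO — oldest first]: 275 @ $12 + 203 @ $9 + 26 @ $8 = $5,335
Apr 10, 162 sold [FIFO — oldest first]: 162 @ $8 = $1,296
Apr 12, 194 sold [FIFO — oldest first]: 3 @ $8 + 165 @ $7 + 26 @ $8 = $1,387
Apr 14, 131 sold [FIFO — oldest first]: 45 @ $8 + 86 @ $4 = $704
Total COGS = $5,335 + $1,296 + $1,387 + $704 = $8,722
Ending inventory: 48 @ $4 + 87 @ $10 = $1,062
Check: goods available $9,784 = COGS $8,722 + ending $1,062

48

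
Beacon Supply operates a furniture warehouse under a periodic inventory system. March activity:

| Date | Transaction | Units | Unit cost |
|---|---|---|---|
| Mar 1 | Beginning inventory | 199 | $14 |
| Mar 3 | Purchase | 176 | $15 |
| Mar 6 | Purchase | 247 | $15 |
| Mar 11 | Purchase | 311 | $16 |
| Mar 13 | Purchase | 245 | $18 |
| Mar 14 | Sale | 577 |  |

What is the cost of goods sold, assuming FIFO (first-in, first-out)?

COGS = $8,456

Mar 14, 577 sold [FIFO — oldest first]: 199 @ $14 + 176 @ $15 + 202 @ $15 = $8,456
Ending inventory: 45 @ $15 + 311 @ $16 + 245 @ $18 = $10,061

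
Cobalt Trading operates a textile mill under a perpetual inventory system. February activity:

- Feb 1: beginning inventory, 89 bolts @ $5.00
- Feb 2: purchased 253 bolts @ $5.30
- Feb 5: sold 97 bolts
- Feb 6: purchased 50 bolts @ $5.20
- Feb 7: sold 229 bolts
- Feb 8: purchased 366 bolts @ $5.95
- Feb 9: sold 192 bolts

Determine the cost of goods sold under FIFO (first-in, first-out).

COGS = $2,795.60

Feb 5, 97 sold [FIFO — oldest first]: 89 @ $5.00 + 8 @ $5.30 = $487.40
Feb 7, 229 sold [FIFO — oldest first]: 229 @ $5.30 = $1,213.70
Feb 9, 192 sold [FIFO — oldest first]: 16 @ $5.30 + 50 @ $5.20 + 126 @ $5.95 = $1,094.50
Total COGS = $487.40 + $1,213.70 + $1,094.50 = $2,795.60
Ending inventory: 240 @ $5.95 = $1,428.00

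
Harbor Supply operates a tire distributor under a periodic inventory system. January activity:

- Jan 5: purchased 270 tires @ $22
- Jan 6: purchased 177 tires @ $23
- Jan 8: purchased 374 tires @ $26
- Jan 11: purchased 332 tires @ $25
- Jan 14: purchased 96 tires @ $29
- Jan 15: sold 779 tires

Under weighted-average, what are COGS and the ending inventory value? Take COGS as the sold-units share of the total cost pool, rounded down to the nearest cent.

Jan 15, sell 779: 779/1249 × $30,819.00 → $19,221.77
Ending inventory (cost pool remaining) = $11,597.23
Check: goods available $30,819.00 = COGS $19,221.77 + ending $11,597.23

COGS = $19,221.77; ending inventory = $11,597.23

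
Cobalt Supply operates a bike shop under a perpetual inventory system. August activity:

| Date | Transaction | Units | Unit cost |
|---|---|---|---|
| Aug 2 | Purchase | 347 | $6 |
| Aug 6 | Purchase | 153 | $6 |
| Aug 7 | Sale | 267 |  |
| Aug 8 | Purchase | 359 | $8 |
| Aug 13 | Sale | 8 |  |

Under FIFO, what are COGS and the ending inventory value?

COGS = $1,650; ending inventory = $4,222

Aug 7, 267 sold [FIFO — oldest first]: 267 @ $6 = $1,602
Aug 13, 8 sold [FIFO — oldest first]: 8 @ $6 = $48
Total COGS = $1,602 + $48 = $1,650
Ending inventory: 72 @ $6 + 153 @ $6 + 359 @ $8 = $4,222
Check: goods available $5,872 = COGS $1,650 + ending $4,222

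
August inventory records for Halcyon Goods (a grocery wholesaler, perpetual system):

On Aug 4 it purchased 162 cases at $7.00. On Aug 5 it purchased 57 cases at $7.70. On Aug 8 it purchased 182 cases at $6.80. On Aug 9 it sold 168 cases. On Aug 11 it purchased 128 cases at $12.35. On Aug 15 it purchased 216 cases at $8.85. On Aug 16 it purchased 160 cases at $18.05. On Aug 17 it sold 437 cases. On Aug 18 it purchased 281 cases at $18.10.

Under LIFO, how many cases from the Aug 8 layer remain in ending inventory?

14

Aug 9, 168 sold [LIFO — newest first]: 168 @ $6.80 = $1,142.40
Aug 17, 437 sold [LIFO — newest first]: 160 @ $18.05 + 216 @ $8.85 + 61 @ $12.35 = $5,552.95
Total COGS = $1,142.40 + $5,552.95 = $6,695.35
Ending inventory: 162 @ $7.00 + 57 @ $7.70 + 14 @ $6.80 + 67 @ $12.35 + 281 @ $18.10 = $7,581.65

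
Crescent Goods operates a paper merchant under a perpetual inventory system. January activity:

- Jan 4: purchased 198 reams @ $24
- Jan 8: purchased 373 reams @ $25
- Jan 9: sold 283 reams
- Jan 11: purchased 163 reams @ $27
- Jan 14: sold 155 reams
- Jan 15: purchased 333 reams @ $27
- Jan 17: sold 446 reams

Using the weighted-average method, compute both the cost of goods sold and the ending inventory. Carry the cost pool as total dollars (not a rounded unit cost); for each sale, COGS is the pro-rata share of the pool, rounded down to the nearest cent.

After Jan 4: 198 on hand, pool $4,752.00 (≈ $24.0000 each)
After Jan 8: 571 on hand, pool $14,077.00 (≈ $24.6532 each)
Jan 9, sell 283: 283/571 × $14,077.00 → $6,976.86
After Jan 11: 451 on hand, pool $11,501.14 (≈ $25.5014 each)
Jan 14, sell 155: 155/451 × $11,501.14 → $3,952.71
After Jan 15: 629 on hand, pool $16,539.43 (≈ $26.2948 each)
Jan 17, sell 446: 446/629 × $16,539.43 → $11,727.48
Total COGS = $6,976.86 + $3,952.71 + $11,727.48 = $22,657.05
Ending inventory (cost pool remaining) = $4,811.95
Check: goods available $27,469.00 = COGS $22,657.05 + ending $4,811.95

COGS = $22,657.05; ending inventory = $4,811.95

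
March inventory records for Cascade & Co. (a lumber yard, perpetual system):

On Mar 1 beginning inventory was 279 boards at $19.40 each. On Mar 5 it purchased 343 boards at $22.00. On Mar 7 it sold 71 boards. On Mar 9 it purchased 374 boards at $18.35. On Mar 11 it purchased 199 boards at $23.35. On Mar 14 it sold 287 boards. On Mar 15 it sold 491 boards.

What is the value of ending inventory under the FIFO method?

Mar 7, 71 sold [FIFO — oldest first]: 71 @ $19.40 = $1,377.40
Mar 14, 287 sold [FIFO — oldest first]: 208 @ $19.40 + 79 @ $22.00 = $5,773.20
Mar 15, 491 sold [FIFO — oldest first]: 264 @ $22.00 + 227 @ $18.35 = $9,973.45
Total COGS = $1,377.40 + $5,773.20 + $9,973.45 = $17,124.05
Ending inventory: 147 @ $18.35 + 199 @ $23.35 = $7,344.10

Ending inventory = $7,344.10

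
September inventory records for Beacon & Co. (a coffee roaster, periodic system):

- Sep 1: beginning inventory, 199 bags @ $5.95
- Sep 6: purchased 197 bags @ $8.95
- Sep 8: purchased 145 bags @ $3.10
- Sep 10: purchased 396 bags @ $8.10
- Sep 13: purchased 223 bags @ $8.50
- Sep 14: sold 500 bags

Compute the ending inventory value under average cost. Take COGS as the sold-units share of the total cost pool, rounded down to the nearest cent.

Sep 14, sell 500: 500/1160 × $8,499.80 → $3,663.70
Ending inventory (cost pool remaining) = $4,836.10

Ending inventory = $4,836.10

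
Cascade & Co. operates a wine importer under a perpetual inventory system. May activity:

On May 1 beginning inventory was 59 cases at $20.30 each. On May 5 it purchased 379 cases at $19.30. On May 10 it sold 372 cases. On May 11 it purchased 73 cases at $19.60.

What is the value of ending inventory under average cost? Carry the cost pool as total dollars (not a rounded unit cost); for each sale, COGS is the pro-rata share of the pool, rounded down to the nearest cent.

After May 1: 59 on hand, pool $1,197.70 (≈ $20.3000 each)
After May 5: 438 on hand, pool $8,512.40 (≈ $19.4347 each)
May 10, sell 372: 372/438 × $8,512.40 → $7,229.70
After May 11: 139 on hand, pool $2,713.50 (≈ $19.5216 each)
Ending inventory (cost pool remaining) = $2,713.50
Check: goods available $9,943.20 = COGS $7,229.70 + ending $2,713.50

Ending inventory = $2,713.50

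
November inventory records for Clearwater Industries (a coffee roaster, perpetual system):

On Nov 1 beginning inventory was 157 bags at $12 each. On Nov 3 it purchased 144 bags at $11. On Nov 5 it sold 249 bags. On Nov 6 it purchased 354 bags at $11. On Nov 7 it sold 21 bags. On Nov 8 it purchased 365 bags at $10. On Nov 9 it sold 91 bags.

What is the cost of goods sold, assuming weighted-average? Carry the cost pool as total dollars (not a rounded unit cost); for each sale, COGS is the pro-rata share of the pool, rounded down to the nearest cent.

COGS = $4,061.10

After Nov 1: 157 on hand, pool $1,884.00 (≈ $12.0000 each)
After Nov 3: 301 on hand, pool $3,468.00 (≈ $11.5216 each)
Nov 5, sell 249: 249/301 × $3,468.00 → $2,868.87
After Nov 6: 406 on hand, pool $4,493.13 (≈ $11.0668 each)
Nov 7, sell 21: 21/406 × $4,493.13 → $232.40
After Nov 8: 750 on hand, pool $7,910.73 (≈ $10.5476 each)
Nov 9, sell 91: 91/750 × $7,910.73 → $959.83
Total COGS = $2,868.87 + $232.40 + $959.83 = $4,061.10
Ending inventory (cost pool remaining) = $6,950.90
Check: goods available $11,012.00 = COGS $4,061.10 + ending $6,950.90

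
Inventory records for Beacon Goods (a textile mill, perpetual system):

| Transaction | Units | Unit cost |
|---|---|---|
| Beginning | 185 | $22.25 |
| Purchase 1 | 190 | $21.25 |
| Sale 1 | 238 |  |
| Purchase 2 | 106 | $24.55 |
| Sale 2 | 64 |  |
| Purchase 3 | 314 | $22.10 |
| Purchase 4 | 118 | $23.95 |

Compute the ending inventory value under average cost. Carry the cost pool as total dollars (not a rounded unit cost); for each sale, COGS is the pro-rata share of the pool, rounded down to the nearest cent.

After Beginning: 185 on hand, pool $4,116.25 (≈ $22.2500 each)
After Purchase 1: 375 on hand, pool $8,153.75 (≈ $21.7433 each)
Sale 1, sell 238: 238/375 × $8,153.75 → $5,174.91
After Purchase 2: 243 on hand, pool $5,581.14 (≈ $22.9677 each)
Sale 2, sell 64: 64/243 × $5,581.14 → $1,469.92
After Purchase 3: 493 on hand, pool $11,050.62 (≈ $22.4151 each)
After Purchase 4: 611 on hand, pool $13,876.72 (≈ $22.7115 each)
Total COGS = $5,174.91 + $1,469.92 = $6,644.83
Ending inventory (cost pool remaining) = $13,876.72

Ending inventory = $13,876.72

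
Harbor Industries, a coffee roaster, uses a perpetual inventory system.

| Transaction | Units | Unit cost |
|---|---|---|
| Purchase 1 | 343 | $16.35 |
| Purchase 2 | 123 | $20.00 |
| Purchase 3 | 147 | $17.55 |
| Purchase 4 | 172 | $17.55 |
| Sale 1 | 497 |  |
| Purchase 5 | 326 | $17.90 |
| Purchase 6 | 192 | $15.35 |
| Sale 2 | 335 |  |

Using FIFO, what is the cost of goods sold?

Sale 1 (497) [FIFO — oldest first]: 343 @ $16.35 + 123 @ $20.00 + 31 @ $17.55 = $8,612.10
Sale 2 (335) [FIFO — oldest first]: 116 @ $17.55 + 172 @ $17.55 + 47 @ $17.90 = $5,895.70
Total COGS = $8,612.10 + $5,895.70 = $14,507.80
Ending inventory: 279 @ $17.90 + 192 @ $15.35 = $7,941.30
Check: goods available $22,449.10 = COGS $14,507.80 + ending $7,941.30

COGS = $14,507.80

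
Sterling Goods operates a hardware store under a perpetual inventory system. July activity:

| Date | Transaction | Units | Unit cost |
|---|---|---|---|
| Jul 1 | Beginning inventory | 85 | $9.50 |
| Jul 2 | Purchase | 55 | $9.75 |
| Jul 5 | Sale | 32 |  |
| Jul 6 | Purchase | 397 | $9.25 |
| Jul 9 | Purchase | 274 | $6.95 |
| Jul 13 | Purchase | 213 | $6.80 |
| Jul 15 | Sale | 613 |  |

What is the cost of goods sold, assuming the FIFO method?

Jul 5, 32 sold [FIFO — oldest first]: 32 @ $9.50 = $304.00
Jul 15, 613 sold [FIFO — oldest first]: 53 @ $9.50 + 55 @ $9.75 + 397 @ $9.25 + 108 @ $6.95 = $5,462.60
Total COGS = $304.00 + $5,462.60 = $5,766.60
Ending inventory: 166 @ $6.95 + 213 @ $6.80 = $2,602.10

COGS = $5,766.60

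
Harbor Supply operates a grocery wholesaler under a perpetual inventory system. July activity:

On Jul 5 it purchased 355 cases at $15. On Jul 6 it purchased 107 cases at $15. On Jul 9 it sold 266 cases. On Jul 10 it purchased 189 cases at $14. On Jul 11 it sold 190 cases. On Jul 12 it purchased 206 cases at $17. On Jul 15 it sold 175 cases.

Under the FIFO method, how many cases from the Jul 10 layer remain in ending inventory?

Jul 9, 266 sold [FIFO — oldest first]: 266 @ $15 = $3,990
Jul 11, 190 sold [FIFO — oldest first]: 89 @ $15 + 101 @ $15 = $2,850
Jul 15, 175 sold [FIFO — oldest first]: 6 @ $15 + 169 @ $14 = $2,456
Total COGS = $3,990 + $2,850 + $2,456 = $9,296
Ending inventory: 20 @ $14 + 206 @ $17 = $3,782

20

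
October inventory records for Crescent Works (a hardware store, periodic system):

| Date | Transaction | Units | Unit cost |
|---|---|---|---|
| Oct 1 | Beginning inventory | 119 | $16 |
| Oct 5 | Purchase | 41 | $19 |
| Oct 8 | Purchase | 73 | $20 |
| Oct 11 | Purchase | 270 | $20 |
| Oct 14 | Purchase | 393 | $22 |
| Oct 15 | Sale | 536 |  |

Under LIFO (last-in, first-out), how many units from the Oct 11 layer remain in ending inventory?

127

Oct 15, 536 sold [LIFO — newest first]: 393 @ $22 + 143 @ $20 = $11,506
Ending inventory: 119 @ $16 + 41 @ $19 + 73 @ $20 + 127 @ $20 = $6,683
Check: goods available $18,189 = COGS $11,506 + ending $6,683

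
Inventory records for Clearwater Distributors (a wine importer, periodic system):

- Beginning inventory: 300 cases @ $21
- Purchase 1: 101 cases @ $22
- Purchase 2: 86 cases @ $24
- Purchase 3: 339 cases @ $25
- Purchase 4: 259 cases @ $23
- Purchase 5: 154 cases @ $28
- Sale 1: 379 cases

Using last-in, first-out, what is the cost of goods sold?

COGS = $9,487

Sale 1 (379) [LIFO — newest first]: 154 @ $28 + 225 @ $23 = $9,487
Ending inventory: 300 @ $21 + 101 @ $22 + 86 @ $24 + 339 @ $25 + 34 @ $23 = $19,843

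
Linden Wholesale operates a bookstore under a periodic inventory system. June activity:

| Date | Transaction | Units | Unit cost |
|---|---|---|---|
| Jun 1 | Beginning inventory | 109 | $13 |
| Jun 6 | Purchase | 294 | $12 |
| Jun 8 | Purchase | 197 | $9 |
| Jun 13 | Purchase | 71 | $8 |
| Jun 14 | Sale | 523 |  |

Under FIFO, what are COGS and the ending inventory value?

Jun 14, 523 sold [FIFO — oldest first]: 109 @ $13 + 294 @ $12 + 120 @ $9 = $6,025
Ending inventory: 77 @ $9 + 71 @ $8 = $1,261

COGS = $6,025; ending inventory = $1,261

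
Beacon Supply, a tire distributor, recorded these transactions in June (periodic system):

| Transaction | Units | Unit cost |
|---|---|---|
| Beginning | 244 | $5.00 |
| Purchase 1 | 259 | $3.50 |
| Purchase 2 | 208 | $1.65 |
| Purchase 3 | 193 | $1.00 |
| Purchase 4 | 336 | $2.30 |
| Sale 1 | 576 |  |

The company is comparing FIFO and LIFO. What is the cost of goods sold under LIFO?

FIFO COGS: 244 @ $5.00 + 259 @ $3.50 + 73 @ $1.65 = $2,246.95
LIFO COGS: 336 @ $2.30 + 193 @ $1.00 + 47 @ $1.65 = $1,043.35

COGS = $1,043.35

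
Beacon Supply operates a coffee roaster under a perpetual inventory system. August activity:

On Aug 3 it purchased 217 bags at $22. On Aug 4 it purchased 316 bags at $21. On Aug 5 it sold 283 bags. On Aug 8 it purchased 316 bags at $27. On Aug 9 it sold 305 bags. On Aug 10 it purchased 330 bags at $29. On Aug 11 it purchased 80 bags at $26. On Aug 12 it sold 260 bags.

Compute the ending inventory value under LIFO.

Ending inventory = $10,114

Aug 5, 283 sold [LIFO — newest first]: 283 @ $21 = $5,943
Aug 9, 305 sold [LIFO — newest first]: 305 @ $27 = $8,235
Aug 12, 260 sold [LIFO — newest first]: 80 @ $26 + 180 @ $29 = $7,300
Total COGS = $5,943 + $8,235 + $7,300 = $21,478
Ending inventory: 217 @ $22 + 33 @ $21 + 11 @ $27 + 150 @ $29 = $10,114
Check: goods available $31,592 = COGS $21,478 + ending $10,114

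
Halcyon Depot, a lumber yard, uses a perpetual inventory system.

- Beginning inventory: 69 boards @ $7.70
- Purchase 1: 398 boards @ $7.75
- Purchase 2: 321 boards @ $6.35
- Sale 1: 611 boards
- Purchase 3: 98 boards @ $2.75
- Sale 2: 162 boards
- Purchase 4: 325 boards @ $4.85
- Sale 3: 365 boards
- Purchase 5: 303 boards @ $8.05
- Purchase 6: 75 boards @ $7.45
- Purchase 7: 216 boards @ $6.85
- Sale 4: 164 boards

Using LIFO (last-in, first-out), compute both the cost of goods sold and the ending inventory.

Sale 1 (611) [LIFO — newest first]: 321 @ $6.35 + 290 @ $7.75 = $4,285.85
Sale 2 (162) [LIFO — newest first]: 98 @ $2.75 + 64 @ $7.75 = $765.50
Sale 3 (365) [LIFO — newest first]: 325 @ $4.85 + 40 @ $7.75 = $1,886.25
Sale 4 (164) [LIFO — newest first]: 164 @ $6.85 = $1,123.40
Total COGS = $4,285.85 + $765.50 + $1,886.25 + $1,123.40 = $8,061.00
Ending inventory: 69 @ $7.70 + 4 @ $7.75 + 303 @ $8.05 + 75 @ $7.45 + 52 @ $6.85 = $3,916.40
Check: goods available $11,977.40 = COGS $8,061.00 + ending $3,916.40

COGS = $8,061.00; ending inventory = $3,916.40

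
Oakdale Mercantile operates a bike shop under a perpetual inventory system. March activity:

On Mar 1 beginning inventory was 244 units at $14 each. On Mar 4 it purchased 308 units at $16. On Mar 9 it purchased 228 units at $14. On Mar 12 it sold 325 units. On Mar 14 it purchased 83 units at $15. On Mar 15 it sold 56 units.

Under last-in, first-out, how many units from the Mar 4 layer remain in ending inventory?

Mar 12, 325 sold [LIFO — newest first]: 228 @ $14 + 97 @ $16 = $4,744
Mar 15, 56 sold [LIFO — newest first]: 56 @ $15 = $840
Total COGS = $4,744 + $840 = $5,584
Ending inventory: 244 @ $14 + 211 @ $16 + 27 @ $15 = $7,197
Check: goods available $12,781 = COGS $5,584 + ending $7,197

211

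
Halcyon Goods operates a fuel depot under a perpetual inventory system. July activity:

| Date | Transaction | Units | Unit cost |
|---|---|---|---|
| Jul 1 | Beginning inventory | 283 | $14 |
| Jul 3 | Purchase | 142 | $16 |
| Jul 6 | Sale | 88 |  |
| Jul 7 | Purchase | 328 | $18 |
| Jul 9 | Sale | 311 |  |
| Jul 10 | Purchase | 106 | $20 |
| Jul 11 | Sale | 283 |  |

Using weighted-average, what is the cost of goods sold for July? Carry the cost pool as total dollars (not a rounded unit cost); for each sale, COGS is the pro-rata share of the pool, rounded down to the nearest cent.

COGS = $11,220.41

After Jul 1: 283 on hand, pool $3,962.00 (≈ $14.0000 each)
After Jul 3: 425 on hand, pool $6,234.00 (≈ $14.6682 each)
Jul 6, sell 88: 88/425 × $6,234.00 → $1,290.80
After Jul 7: 665 on hand, pool $10,847.20 (≈ $16.3116 each)
Jul 9, sell 311: 311/665 × $10,847.20 → $5,072.90
After Jul 10: 460 on hand, pool $7,894.30 (≈ $17.1615 each)
Jul 11, sell 283: 283/460 × $7,894.30 → $4,856.71
Total COGS = $1,290.80 + $5,072.90 + $4,856.71 = $11,220.41
Ending inventory (cost pool remaining) = $3,037.59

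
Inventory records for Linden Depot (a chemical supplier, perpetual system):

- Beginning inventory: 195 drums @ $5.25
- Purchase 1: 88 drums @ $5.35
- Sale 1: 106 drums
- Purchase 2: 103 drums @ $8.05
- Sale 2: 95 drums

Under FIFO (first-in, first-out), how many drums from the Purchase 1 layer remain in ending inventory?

Sale 1 (106) [FIFO — oldest first]: 106 @ $5.25 = $556.50
Sale 2 (95) [FIFO — oldest first]: 89 @ $5.25 + 6 @ $5.35 = $499.35
Total COGS = $556.50 + $499.35 = $1,055.85
Ending inventory: 82 @ $5.35 + 103 @ $8.05 = $1,267.85

82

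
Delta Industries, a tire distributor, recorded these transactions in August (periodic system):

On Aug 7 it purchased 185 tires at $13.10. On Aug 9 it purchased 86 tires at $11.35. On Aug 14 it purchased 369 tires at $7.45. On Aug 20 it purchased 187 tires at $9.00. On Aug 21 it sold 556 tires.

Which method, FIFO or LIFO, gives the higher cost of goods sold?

FIFO COGS: 185 @ $13.10 + 86 @ $11.35 + 285 @ $7.45 = $5,522.85
LIFO COGS: 187 @ $9.00 + 369 @ $7.45 = $4,432.05

FIFO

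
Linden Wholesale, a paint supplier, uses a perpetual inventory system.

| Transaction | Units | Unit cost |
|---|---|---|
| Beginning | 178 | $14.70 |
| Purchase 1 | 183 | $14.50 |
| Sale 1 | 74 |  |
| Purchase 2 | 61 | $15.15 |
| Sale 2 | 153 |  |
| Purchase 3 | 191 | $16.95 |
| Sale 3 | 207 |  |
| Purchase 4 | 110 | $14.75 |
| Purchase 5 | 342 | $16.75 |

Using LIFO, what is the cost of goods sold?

Sale 1 (74) [LIFO — newest first]: 74 @ $14.50 = $1,073.00
Sale 2 (153) [LIFO — newest first]: 61 @ $15.15 + 92 @ $14.50 = $2,258.15
Sale 3 (207) [LIFO — newest first]: 191 @ $16.95 + 16 @ $14.50 = $3,469.45
Total COGS = $1,073.00 + $2,258.15 + $3,469.45 = $6,800.60
Ending inventory: 178 @ $14.70 + 1 @ $14.50 + 110 @ $14.75 + 342 @ $16.75 = $9,982.10

COGS = $6,800.60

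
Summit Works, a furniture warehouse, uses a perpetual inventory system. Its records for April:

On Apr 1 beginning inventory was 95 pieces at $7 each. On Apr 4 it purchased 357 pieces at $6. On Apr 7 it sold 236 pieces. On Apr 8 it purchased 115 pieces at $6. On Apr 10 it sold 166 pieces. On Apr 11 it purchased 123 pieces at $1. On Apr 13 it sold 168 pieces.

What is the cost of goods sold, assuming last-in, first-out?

Apr 7, 236 sold [LIFO — newest first]: 236 @ $6 = $1,416
Apr 10, 166 sold [LIFO — newest first]: 115 @ $6 + 51 @ $6 = $996
Apr 13, 168 sold [LIFO — newest first]: 123 @ $1 + 45 @ $6 = $393
Total COGS = $1,416 + $996 + $393 = $2,805
Ending inventory: 95 @ $7 + 25 @ $6 = $815

COGS = $2,805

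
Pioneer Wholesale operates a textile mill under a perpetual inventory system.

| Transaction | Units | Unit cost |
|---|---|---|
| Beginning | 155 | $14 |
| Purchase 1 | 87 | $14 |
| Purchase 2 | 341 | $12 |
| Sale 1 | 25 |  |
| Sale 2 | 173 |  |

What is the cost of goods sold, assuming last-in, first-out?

Sale 1 (25) [LIFO — newest first]: 25 @ $12 = $300
Sale 2 (173) [LIFO — newest first]: 173 @ $12 = $2,076
Total COGS = $300 + $2,076 = $2,376
Ending inventory: 155 @ $14 + 87 @ $14 + 143 @ $12 = $5,104

COGS = $2,376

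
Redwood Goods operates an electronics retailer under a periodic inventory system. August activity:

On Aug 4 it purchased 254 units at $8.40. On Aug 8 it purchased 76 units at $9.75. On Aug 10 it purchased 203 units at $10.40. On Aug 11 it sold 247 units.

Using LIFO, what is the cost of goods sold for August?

COGS = $2,540.20

Aug 11, 247 sold [LIFO — newest first]: 203 @ $10.40 + 44 @ $9.75 = $2,540.20
Ending inventory: 254 @ $8.40 + 32 @ $9.75 = $2,445.60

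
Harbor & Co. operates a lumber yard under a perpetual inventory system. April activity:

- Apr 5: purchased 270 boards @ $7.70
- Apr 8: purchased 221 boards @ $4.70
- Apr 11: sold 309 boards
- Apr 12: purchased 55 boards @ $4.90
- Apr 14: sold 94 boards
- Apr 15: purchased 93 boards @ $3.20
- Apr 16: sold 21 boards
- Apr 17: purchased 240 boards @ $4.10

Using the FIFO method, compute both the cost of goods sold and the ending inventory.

COGS = $2,802.80; ending inventory = $1,866.00

Apr 11, 309 sold [FIFO — oldest first]: 270 @ $7.70 + 39 @ $4.70 = $2,262.30
Apr 14, 94 sold [FIFO — oldest first]: 94 @ $4.70 = $441.80
Apr 16, 21 sold [FIFO — oldest first]: 21 @ $4.70 = $98.70
Total COGS = $2,262.30 + $441.80 + $98.70 = $2,802.80
Ending inventory: 67 @ $4.70 + 55 @ $4.90 + 93 @ $3.20 + 240 @ $4.10 = $1,866.00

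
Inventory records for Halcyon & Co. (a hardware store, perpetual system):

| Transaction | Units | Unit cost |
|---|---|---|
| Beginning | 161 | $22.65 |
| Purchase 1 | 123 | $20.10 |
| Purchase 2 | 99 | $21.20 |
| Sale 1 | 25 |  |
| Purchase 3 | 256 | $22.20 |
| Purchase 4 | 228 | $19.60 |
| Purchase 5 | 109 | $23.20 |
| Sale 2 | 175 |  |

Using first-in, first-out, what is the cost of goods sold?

COGS = $4,430.55

Sale 1 (25) [FIFO — oldest first]: 25 @ $22.65 = $566.25
Sale 2 (175) [FIFO — oldest first]: 136 @ $22.65 + 39 @ $20.10 = $3,864.30
Total COGS = $566.25 + $3,864.30 = $4,430.55
Ending inventory: 84 @ $20.10 + 99 @ $21.20 + 256 @ $22.20 + 228 @ $19.60 + 109 @ $23.20 = $16,468.00
Check: goods available $20,898.55 = COGS $4,430.55 + ending $16,468.00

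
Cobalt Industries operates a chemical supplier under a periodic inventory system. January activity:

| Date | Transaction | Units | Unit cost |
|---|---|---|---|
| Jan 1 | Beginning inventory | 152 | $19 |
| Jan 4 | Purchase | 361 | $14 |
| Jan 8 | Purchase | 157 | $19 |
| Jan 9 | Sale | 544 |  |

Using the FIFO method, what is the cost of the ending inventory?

Jan 9, 544 sold [FIFO — oldest first]: 152 @ $19 + 361 @ $14 + 31 @ $19 = $8,531
Ending inventory: 126 @ $19 = $2,394
Check: goods available $10,925 = COGS $8,531 + ending $2,394

Ending inventory = $2,394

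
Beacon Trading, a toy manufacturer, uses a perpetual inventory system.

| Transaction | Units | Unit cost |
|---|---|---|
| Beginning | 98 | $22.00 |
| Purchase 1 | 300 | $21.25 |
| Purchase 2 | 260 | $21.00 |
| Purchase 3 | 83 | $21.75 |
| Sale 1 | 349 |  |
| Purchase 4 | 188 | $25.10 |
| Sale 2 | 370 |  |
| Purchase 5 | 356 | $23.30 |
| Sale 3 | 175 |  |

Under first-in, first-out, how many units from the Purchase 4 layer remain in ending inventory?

35

Sale 1 (349) [FIFO — oldest first]: 98 @ $22.00 + 251 @ $21.25 = $7,489.75
Sale 2 (370) [FIFO — oldest first]: 49 @ $21.25 + 260 @ $21.00 + 61 @ $21.75 = $7,828.00
Sale 3 (175) [FIFO — oldest first]: 22 @ $21.75 + 153 @ $25.10 = $4,318.80
Total COGS = $7,489.75 + $7,828.00 + $4,318.80 = $19,636.55
Ending inventory: 35 @ $25.10 + 356 @ $23.30 = $9,173.30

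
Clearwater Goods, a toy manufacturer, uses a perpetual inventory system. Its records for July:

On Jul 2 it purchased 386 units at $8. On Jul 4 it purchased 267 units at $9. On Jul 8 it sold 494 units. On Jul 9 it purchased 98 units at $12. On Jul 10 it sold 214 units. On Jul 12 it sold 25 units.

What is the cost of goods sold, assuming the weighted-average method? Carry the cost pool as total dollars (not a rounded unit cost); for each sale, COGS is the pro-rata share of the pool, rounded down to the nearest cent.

After Jul 2: 386 on hand, pool $3,088.00 (≈ $8.0000 each)
After Jul 4: 653 on hand, pool $5,491.00 (≈ $8.4089 each)
Jul 8, sell 494: 494/653 × $5,491.00 → $4,153.98
After Jul 9: 257 on hand, pool $2,513.02 (≈ $9.7783 each)
Jul 10, sell 214: 214/257 × $2,513.02 → $2,092.55
Jul 12, sell 25: 25/43 × $420.47 → $244.45
Total COGS = $4,153.98 + $2,092.55 + $244.45 = $6,490.98
Ending inventory (cost pool remaining) = $176.02
Check: goods available $6,667.00 = COGS $6,490.98 + ending $176.02

COGS = $6,490.98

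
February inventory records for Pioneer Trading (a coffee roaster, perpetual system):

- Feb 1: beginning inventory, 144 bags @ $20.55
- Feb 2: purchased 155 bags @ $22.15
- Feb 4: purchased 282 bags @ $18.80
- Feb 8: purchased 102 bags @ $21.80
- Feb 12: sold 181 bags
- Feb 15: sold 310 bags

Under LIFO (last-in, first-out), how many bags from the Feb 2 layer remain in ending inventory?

48

Feb 12, 181 sold [LIFO — newest first]: 102 @ $21.80 + 79 @ $18.80 = $3,708.80
Feb 15, 310 sold [LIFO — newest first]: 203 @ $18.80 + 107 @ $22.15 = $6,186.45
Total COGS = $3,708.80 + $6,186.45 = $9,895.25
Ending inventory: 144 @ $20.55 + 48 @ $22.15 = $4,022.40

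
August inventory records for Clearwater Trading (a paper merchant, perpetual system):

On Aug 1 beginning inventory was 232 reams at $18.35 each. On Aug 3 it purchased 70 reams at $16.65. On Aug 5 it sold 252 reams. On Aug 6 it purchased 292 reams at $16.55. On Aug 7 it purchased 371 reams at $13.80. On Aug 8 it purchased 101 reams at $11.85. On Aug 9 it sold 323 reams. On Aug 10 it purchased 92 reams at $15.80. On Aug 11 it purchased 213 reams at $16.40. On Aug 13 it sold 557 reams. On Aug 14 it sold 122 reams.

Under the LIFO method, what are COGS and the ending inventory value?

Aug 5, 252 sold [LIFO — newest first]: 70 @ $16.65 + 182 @ $18.35 = $4,505.20
Aug 9, 323 sold [LIFO — newest first]: 101 @ $11.85 + 222 @ $13.80 = $4,260.45
Aug 13, 557 sold [LIFO — newest first]: 213 @ $16.40 + 92 @ $15.80 + 149 @ $13.80 + 103 @ $16.55 = $8,707.65
Aug 14, 122 sold [LIFO — newest first]: 122 @ $16.55 = $2,019.10
Total COGS = $4,505.20 + $4,260.45 + $8,707.65 + $2,019.10 = $19,492.40
Ending inventory: 50 @ $18.35 + 67 @ $16.55 = $2,026.35

COGS = $19,492.40; ending inventory = $2,026.35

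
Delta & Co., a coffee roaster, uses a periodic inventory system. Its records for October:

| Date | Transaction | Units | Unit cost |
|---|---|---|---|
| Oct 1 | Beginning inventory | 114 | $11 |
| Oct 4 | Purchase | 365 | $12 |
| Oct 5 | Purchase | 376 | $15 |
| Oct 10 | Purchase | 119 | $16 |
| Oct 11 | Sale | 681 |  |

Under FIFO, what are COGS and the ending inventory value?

COGS = $8,664; ending inventory = $4,514

Oct 11, 681 sold [FIFO — oldest first]: 114 @ $11 + 365 @ $12 + 202 @ $15 = $8,664
Ending inventory: 174 @ $15 + 119 @ $16 = $4,514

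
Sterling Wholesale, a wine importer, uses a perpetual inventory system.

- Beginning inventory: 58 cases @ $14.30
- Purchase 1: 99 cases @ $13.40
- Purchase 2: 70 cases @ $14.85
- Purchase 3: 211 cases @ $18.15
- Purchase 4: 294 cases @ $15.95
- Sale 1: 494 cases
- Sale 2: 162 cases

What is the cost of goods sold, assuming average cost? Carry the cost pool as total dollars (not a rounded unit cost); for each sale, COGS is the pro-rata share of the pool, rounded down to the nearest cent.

After Beginning: 58 on hand, pool $829.40 (≈ $14.3000 each)
After Purchase 1: 157 on hand, pool $2,156.00 (≈ $13.7325 each)
After Purchase 2: 227 on hand, pool $3,195.50 (≈ $14.0771 each)
After Purchase 3: 438 on hand, pool $7,025.15 (≈ $16.0392 each)
After Purchase 4: 732 on hand, pool $11,714.45 (≈ $16.0033 each)
Sale 1, sell 494: 494/732 × $11,714.45 → $7,905.65
Sale 2, sell 162: 162/238 × $3,808.80 → $2,592.54
Total COGS = $7,905.65 + $2,592.54 = $10,498.19
Ending inventory (cost pool remaining) = $1,216.26

COGS = $10,498.19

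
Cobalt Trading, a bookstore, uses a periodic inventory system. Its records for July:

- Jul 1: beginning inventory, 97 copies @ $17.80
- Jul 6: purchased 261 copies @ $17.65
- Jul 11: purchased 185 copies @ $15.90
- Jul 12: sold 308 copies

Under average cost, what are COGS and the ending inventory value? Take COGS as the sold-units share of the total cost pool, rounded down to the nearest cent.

Jul 12, sell 308: 308/543 × $9,274.75 → $5,260.81
Ending inventory (cost pool remaining) = $4,013.94

COGS = $5,260.81; ending inventory = $4,013.94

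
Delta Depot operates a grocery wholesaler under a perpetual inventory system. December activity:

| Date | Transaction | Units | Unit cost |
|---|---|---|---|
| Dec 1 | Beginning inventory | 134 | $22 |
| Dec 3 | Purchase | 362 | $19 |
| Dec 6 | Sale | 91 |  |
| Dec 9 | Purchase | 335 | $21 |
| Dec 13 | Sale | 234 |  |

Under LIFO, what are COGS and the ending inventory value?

COGS = $6,643; ending inventory = $10,218

Dec 6, 91 sold [LIFO — newest first]: 91 @ $19 = $1,729
Dec 13, 234 sold [LIFO — newest first]: 234 @ $21 = $4,914
Total COGS = $1,729 + $4,914 = $6,643
Ending inventory: 134 @ $22 + 271 @ $19 + 101 @ $21 = $10,218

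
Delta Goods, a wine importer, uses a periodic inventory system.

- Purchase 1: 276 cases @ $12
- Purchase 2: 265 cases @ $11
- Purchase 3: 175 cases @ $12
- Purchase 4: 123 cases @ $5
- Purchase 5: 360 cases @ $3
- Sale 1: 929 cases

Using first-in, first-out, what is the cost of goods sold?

Sale 1 (929) [FIFO — oldest first]: 276 @ $12 + 265 @ $11 + 175 @ $12 + 123 @ $5 + 90 @ $3 = $9,212
Ending inventory: 270 @ $3 = $810
Check: goods available $10,022 = COGS $9,212 + ending $810

COGS = $9,212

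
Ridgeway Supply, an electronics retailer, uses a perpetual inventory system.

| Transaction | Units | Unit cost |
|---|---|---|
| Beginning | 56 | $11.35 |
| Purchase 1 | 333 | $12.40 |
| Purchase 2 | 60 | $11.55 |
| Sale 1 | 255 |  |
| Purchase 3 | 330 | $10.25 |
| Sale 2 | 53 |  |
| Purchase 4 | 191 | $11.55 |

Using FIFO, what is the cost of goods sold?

COGS = $3,760.40

Sale 1 (255) [FIFO — oldest first]: 56 @ $11.35 + 199 @ $12.40 = $3,103.20
Sale 2 (53) [FIFO — oldest first]: 53 @ $12.40 = $657.20
Total COGS = $3,103.20 + $657.20 = $3,760.40
Ending inventory: 81 @ $12.40 + 60 @ $11.55 + 330 @ $10.25 + 191 @ $11.55 = $7,285.95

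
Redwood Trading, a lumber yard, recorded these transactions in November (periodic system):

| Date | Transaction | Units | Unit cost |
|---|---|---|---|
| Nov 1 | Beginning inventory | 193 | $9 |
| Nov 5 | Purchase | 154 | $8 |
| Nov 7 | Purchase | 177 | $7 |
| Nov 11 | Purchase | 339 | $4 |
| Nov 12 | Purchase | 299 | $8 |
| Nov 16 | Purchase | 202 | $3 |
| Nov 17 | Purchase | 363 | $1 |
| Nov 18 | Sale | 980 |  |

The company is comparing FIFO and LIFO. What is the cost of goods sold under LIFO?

FIFO COGS: 193 @ $9 + 154 @ $8 + 177 @ $7 + 339 @ $4 + 117 @ $8 = $6,500
LIFO COGS: 363 @ $1 + 202 @ $3 + 299 @ $8 + 116 @ $4 = $3,825

COGS = $3,825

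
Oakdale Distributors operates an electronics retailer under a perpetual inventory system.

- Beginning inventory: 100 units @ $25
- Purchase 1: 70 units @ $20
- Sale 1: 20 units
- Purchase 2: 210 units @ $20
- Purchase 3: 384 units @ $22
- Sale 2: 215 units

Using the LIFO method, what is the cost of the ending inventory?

Sale 1 (20) [LIFO — newest first]: 20 @ $20 = $400
Sale 2 (215) [LIFO — newest first]: 215 @ $22 = $4,730
Total COGS = $400 + $4,730 = $5,130
Ending inventory: 100 @ $25 + 50 @ $20 + 210 @ $20 + 169 @ $22 = $11,418
Check: goods available $16,548 = COGS $5,130 + ending $11,418

Ending inventory = $11,418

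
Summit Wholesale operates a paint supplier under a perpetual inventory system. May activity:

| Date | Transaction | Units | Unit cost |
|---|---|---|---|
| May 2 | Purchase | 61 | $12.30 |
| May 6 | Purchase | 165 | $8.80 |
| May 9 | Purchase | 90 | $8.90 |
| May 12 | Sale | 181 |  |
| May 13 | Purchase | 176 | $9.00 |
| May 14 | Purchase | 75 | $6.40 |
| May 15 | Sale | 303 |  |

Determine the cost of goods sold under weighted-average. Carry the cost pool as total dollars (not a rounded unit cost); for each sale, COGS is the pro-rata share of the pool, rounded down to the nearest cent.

After May 2: 61 on hand, pool $750.30 (≈ $12.3000 each)
After May 6: 226 on hand, pool $2,202.30 (≈ $9.7447 each)
After May 9: 316 on hand, pool $3,003.30 (≈ $9.5041 each)
May 12, sell 181: 181/316 × $3,003.30 → $1,720.24
After May 13: 311 on hand, pool $2,867.06 (≈ $9.2188 each)
After May 14: 386 on hand, pool $3,347.06 (≈ $8.6711 each)
May 15, sell 303: 303/386 × $3,347.06 → $2,627.35
Total COGS = $1,720.24 + $2,627.35 = $4,347.59
Ending inventory (cost pool remaining) = $719.71

COGS = $4,347.59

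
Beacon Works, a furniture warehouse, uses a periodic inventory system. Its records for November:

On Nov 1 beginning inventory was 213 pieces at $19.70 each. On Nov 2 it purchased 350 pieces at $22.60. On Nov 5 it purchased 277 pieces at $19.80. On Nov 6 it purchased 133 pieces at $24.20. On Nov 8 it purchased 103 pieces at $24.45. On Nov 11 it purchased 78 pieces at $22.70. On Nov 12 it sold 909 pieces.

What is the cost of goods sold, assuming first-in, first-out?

COGS = $19,260.50

Nov 12, 909 sold [FIFO — oldest first]: 213 @ $19.70 + 350 @ $22.60 + 277 @ $19.80 + 69 @ $24.20 = $19,260.50
Ending inventory: 64 @ $24.20 + 103 @ $24.45 + 78 @ $22.70 = $5,837.75
Check: goods available $25,098.25 = COGS $19,260.50 + ending $5,837.75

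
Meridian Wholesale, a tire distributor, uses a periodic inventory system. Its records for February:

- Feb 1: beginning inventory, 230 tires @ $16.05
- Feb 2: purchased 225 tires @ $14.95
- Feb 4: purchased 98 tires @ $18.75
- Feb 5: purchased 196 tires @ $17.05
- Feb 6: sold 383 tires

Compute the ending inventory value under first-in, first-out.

Feb 6, 383 sold [FIFO — oldest first]: 230 @ $16.05 + 153 @ $14.95 = $5,978.85
Ending inventory: 72 @ $14.95 + 98 @ $18.75 + 196 @ $17.05 = $6,255.70

Ending inventory = $6,255.70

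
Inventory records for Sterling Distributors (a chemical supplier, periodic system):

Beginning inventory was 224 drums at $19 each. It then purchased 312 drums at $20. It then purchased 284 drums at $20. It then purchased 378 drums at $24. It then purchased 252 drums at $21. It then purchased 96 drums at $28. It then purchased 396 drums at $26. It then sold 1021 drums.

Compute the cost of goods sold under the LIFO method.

Sale 1 (1021) [LIFO — newest first]: 396 @ $26 + 96 @ $28 + 252 @ $21 + 277 @ $24 = $24,924
Ending inventory: 224 @ $19 + 312 @ $20 + 284 @ $20 + 101 @ $24 = $18,600
Check: goods available $43,524 = COGS $24,924 + ending $18,600

COGS = $24,924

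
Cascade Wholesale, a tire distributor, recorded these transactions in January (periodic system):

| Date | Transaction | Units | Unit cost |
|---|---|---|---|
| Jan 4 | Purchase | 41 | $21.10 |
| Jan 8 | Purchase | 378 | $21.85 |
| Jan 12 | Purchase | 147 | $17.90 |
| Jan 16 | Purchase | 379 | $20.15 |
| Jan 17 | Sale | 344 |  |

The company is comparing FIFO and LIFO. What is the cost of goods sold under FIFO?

COGS = $7,485.65

FIFO COGS: 41 @ $21.10 + 303 @ $21.85 = $7,485.65
LIFO COGS: 344 @ $20.15 = $6,931.60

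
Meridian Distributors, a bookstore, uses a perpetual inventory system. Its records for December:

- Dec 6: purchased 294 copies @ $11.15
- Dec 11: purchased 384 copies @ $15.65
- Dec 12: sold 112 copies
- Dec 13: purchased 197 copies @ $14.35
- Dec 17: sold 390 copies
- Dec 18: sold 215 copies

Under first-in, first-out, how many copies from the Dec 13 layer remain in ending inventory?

158

Dec 12, 112 sold [FIFO — oldest first]: 112 @ $11.15 = $1,248.80
Dec 17, 390 sold [FIFO — oldest first]: 182 @ $11.15 + 208 @ $15.65 = $5,284.50
Dec 18, 215 sold [FIFO — oldest first]: 176 @ $15.65 + 39 @ $14.35 = $3,314.05
Total COGS = $1,248.80 + $5,284.50 + $3,314.05 = $9,847.35
Ending inventory: 158 @ $14.35 = $2,267.30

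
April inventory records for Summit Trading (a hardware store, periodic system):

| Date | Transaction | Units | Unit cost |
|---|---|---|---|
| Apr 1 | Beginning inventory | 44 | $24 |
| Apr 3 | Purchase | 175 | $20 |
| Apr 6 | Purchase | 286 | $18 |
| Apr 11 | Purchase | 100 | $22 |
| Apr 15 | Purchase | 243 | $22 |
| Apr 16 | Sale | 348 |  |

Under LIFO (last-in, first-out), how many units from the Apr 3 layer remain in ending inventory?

175

Apr 16, 348 sold [LIFO — newest first]: 243 @ $22 + 100 @ $22 + 5 @ $18 = $7,636
Ending inventory: 44 @ $24 + 175 @ $20 + 281 @ $18 = $9,614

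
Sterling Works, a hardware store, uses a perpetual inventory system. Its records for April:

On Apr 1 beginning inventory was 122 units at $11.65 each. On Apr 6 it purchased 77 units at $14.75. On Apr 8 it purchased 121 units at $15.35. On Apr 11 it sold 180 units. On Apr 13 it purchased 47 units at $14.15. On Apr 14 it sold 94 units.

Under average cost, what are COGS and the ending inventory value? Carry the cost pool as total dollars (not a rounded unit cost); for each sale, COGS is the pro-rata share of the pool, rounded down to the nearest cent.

After Apr 1: 122 on hand, pool $1,421.30 (≈ $11.6500 each)
After Apr 6: 199 on hand, pool $2,557.05 (≈ $12.8495 each)
After Apr 8: 320 on hand, pool $4,414.40 (≈ $13.7950 each)
Apr 11, sell 180: 180/320 × $4,414.40 → $2,483.10
After Apr 13: 187 on hand, pool $2,596.35 (≈ $13.8842 each)
Apr 14, sell 94: 94/187 × $2,596.35 → $1,305.11
Total COGS = $2,483.10 + $1,305.11 = $3,788.21
Ending inventory (cost pool remaining) = $1,291.24
Check: goods available $5,079.45 = COGS $3,788.21 + ending $1,291.24

COGS = $3,788.21; ending inventory = $1,291.24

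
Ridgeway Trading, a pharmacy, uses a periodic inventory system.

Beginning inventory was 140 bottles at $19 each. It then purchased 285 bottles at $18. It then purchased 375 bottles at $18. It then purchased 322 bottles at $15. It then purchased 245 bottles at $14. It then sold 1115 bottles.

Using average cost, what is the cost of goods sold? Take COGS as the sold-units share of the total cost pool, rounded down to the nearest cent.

Sale 1, sell 1115: 1115/1367 × $22,800.00 → $18,596.92
Ending inventory (cost pool remaining) = $4,203.08

COGS = $18,596.92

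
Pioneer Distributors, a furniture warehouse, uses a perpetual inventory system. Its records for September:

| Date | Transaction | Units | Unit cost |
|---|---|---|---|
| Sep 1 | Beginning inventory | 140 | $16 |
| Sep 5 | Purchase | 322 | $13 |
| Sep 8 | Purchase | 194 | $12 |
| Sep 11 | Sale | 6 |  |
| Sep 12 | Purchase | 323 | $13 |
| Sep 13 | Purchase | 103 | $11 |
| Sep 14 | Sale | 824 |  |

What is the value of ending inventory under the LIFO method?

Sep 11, 6 sold [LIFO — newest first]: 6 @ $12 = $72
Sep 14, 824 sold [LIFO — newest first]: 103 @ $11 + 323 @ $13 + 188 @ $12 + 210 @ $13 = $10,318
Total COGS = $72 + $10,318 = $10,390
Ending inventory: 140 @ $16 + 112 @ $13 = $3,696

Ending inventory = $3,696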